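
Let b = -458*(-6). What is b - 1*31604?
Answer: -28856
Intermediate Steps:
b = 2748
b - 1*31604 = 2748 - 1*31604 = 2748 - 31604 = -28856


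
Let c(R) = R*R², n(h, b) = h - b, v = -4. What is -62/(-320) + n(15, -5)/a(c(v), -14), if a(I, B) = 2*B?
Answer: -583/1120 ≈ -0.52054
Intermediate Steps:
c(R) = R³
-62/(-320) + n(15, -5)/a(c(v), -14) = -62/(-320) + (15 - 1*(-5))/((2*(-14))) = -62*(-1/320) + (15 + 5)/(-28) = 31/160 + 20*(-1/28) = 31/160 - 5/7 = -583/1120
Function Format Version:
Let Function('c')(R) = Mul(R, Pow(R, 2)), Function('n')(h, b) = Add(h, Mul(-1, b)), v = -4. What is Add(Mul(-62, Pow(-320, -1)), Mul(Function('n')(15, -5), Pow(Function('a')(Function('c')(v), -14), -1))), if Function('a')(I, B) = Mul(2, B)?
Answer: Rational(-583, 1120) ≈ -0.52054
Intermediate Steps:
Function('c')(R) = Pow(R, 3)
Add(Mul(-62, Pow(-320, -1)), Mul(Function('n')(15, -5), Pow(Function('a')(Function('c')(v), -14), -1))) = Add(Mul(-62, Pow(-320, -1)), Mul(Add(15, Mul(-1, -5)), Pow(Mul(2, -14), -1))) = Add(Mul(-62, Rational(-1, 320)), Mul(Add(15, 5), Pow(-28, -1))) = Add(Rational(31, 160), Mul(20, Rational(-1, 28))) = Add(Rational(31, 160), Rational(-5, 7)) = Rational(-583, 1120)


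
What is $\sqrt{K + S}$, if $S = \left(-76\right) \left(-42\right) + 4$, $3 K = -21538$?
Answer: $\frac{5 i \sqrt{1434}}{3} \approx 63.114 i$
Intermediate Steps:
$K = - \frac{21538}{3}$ ($K = \frac{1}{3} \left(-21538\right) = - \frac{21538}{3} \approx -7179.3$)
$S = 3196$ ($S = 3192 + 4 = 3196$)
$\sqrt{K + S} = \sqrt{- \frac{21538}{3} + 3196} = \sqrt{- \frac{11950}{3}} = \frac{5 i \sqrt{1434}}{3}$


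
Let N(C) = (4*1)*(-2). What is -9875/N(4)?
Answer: 9875/8 ≈ 1234.4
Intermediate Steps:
N(C) = -8 (N(C) = 4*(-2) = -8)
-9875/N(4) = -9875/(-8) = -9875*(-⅛) = 9875/8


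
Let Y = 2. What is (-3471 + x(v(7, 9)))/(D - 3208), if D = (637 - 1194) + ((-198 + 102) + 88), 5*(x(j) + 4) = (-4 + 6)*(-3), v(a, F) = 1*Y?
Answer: 2483/2695 ≈ 0.92134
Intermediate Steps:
v(a, F) = 2 (v(a, F) = 1*2 = 2)
x(j) = -26/5 (x(j) = -4 + ((-4 + 6)*(-3))/5 = -4 + (2*(-3))/5 = -4 + (⅕)*(-6) = -4 - 6/5 = -26/5)
D = -565 (D = -557 + (-96 + 88) = -557 - 8 = -565)
(-3471 + x(v(7, 9)))/(D - 3208) = (-3471 - 26/5)/(-565 - 3208) = -17381/5/(-3773) = -17381/5*(-1/3773) = 2483/2695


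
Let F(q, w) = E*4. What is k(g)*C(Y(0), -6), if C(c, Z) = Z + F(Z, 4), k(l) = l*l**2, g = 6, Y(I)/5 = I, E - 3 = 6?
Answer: 6480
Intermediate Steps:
E = 9 (E = 3 + 6 = 9)
Y(I) = 5*I
k(l) = l**3
F(q, w) = 36 (F(q, w) = 9*4 = 36)
C(c, Z) = 36 + Z (C(c, Z) = Z + 36 = 36 + Z)
k(g)*C(Y(0), -6) = 6**3*(36 - 6) = 216*30 = 6480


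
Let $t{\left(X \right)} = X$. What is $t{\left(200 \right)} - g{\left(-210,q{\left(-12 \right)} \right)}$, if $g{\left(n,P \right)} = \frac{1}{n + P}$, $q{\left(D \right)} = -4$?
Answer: $\frac{42801}{214} \approx 200.0$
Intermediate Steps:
$g{\left(n,P \right)} = \frac{1}{P + n}$
$t{\left(200 \right)} - g{\left(-210,q{\left(-12 \right)} \right)} = 200 - \frac{1}{-4 - 210} = 200 - \frac{1}{-214} = 200 - - \frac{1}{214} = 200 + \frac{1}{214} = \frac{42801}{214}$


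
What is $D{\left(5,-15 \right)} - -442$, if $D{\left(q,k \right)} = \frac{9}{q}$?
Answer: $\frac{2219}{5} \approx 443.8$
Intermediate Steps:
$D{\left(5,-15 \right)} - -442 = \frac{9}{5} - -442 = 9 \cdot \frac{1}{5} + 442 = \frac{9}{5} + 442 = \frac{2219}{5}$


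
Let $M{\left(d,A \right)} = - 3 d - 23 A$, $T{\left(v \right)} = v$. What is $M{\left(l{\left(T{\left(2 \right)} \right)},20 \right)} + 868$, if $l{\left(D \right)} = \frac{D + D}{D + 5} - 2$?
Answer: $\frac{2886}{7} \approx 412.29$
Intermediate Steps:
$l{\left(D \right)} = -2 + \frac{2 D}{5 + D}$ ($l{\left(D \right)} = \frac{2 D}{5 + D} - 2 = -2 + \frac{2 D}{5 + D}$)
$M{\left(d,A \right)} = - 23 A - 3 d$
$M{\left(l{\left(T{\left(2 \right)} \right)},20 \right)} + 868 = \left(\left(-23\right) 20 - 3 \left(- \frac{10}{5 + 2}\right)\right) + 868 = \left(-460 - 3 \left(- \frac{10}{7}\right)\right) + 868 = \left(-460 - 3 \left(\left(-10\right) \frac{1}{7}\right)\right) + 868 = \left(-460 - - \frac{30}{7}\right) + 868 = \left(-460 + \frac{30}{7}\right) + 868 = - \frac{3190}{7} + 868 = \frac{2886}{7}$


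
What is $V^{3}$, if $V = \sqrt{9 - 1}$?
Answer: $16 \sqrt{2} \approx 22.627$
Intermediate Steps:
$V = 2 \sqrt{2}$ ($V = \sqrt{8} = 2 \sqrt{2} \approx 2.8284$)
$V^{3} = \left(2 \sqrt{2}\right)^{3} = 16 \sqrt{2}$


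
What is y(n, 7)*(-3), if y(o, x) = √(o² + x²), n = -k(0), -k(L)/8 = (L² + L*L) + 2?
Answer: -3*√305 ≈ -52.393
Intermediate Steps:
k(L) = -16 - 16*L² (k(L) = -8*((L² + L*L) + 2) = -8*((L² + L²) + 2) = -8*(2*L² + 2) = -8*(2 + 2*L²) = -16 - 16*L²)
n = 16 (n = -(-16 - 16*0²) = -(-16 - 16*0) = -(-16 + 0) = -1*(-16) = 16)
y(n, 7)*(-3) = √(16² + 7²)*(-3) = √(256 + 49)*(-3) = √305*(-3) = -3*√305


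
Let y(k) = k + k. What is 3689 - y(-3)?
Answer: 3695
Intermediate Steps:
y(k) = 2*k
3689 - y(-3) = 3689 - 2*(-3) = 3689 - 1*(-6) = 3689 + 6 = 3695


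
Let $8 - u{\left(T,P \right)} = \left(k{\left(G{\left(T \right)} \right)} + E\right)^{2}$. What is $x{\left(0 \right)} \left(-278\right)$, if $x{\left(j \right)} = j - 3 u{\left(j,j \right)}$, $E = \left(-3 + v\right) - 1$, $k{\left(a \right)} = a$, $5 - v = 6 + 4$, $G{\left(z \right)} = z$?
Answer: $-60882$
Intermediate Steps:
$v = -5$ ($v = 5 - \left(6 + 4\right) = 5 - 10 = -5$)
$E = -9$ ($E = \left(-3 - 5\right) - 1 = -8 - 1 = -9$)
$u{\left(T,P \right)} = 8 - \left(-9 + T\right)^{2}$ ($u{\left(T,P \right)} = 8 - \left(T - 9\right)^{2} = 8 - \left(-9 + T\right)^{2}$)
$x{\left(j \right)} = -24 + j + 3 \left(-9 + j\right)^{2}$ ($x{\left(j \right)} = j - 3 \left(8 - \left(-9 + j\right)^{2}\right) = j + \left(-24 + 3 \left(-9 + j\right)^{2}\right) = -24 + j + 3 \left(-9 + j\right)^{2}$)
$x{\left(0 \right)} \left(-278\right) = \left(-24 + 0 + 3 \left(-9 + 0\right)^{2}\right) \left(-278\right) = \left(-24 + 0 + 3 \left(-9\right)^{2}\right) \left(-278\right) = \left(-24 + 0 + 3 \cdot 81\right) \left(-278\right) = \left(-24 + 0 + 243\right) \left(-278\right) = 219 \left(-278\right) = -60882$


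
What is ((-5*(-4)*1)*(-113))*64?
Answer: -144640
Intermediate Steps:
((-5*(-4)*1)*(-113))*64 = ((20*1)*(-113))*64 = (20*(-113))*64 = -2260*64 = -144640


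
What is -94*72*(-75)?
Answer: 507600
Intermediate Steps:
-94*72*(-75) = -6768*(-75) = 507600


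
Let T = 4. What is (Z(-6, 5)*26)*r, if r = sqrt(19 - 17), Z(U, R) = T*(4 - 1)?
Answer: 312*sqrt(2) ≈ 441.23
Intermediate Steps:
Z(U, R) = 12 (Z(U, R) = 4*(4 - 1) = 4*3 = 12)
r = sqrt(2) ≈ 1.4142
(Z(-6, 5)*26)*r = (12*26)*sqrt(2) = 312*sqrt(2)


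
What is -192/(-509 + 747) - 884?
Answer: -105292/119 ≈ -884.81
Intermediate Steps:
-192/(-509 + 747) - 884 = -192/238 - 884 = -192*1/238 - 884 = -96/119 - 884 = -105292/119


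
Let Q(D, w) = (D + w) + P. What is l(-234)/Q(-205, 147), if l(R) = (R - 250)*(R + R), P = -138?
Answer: -56628/49 ≈ -1155.7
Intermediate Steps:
Q(D, w) = -138 + D + w (Q(D, w) = (D + w) - 138 = -138 + D + w)
l(R) = 2*R*(-250 + R) (l(R) = (-250 + R)*(2*R) = 2*R*(-250 + R))
l(-234)/Q(-205, 147) = (2*(-234)*(-250 - 234))/(-138 - 205 + 147) = (2*(-234)*(-484))/(-196) = 226512*(-1/196) = -56628/49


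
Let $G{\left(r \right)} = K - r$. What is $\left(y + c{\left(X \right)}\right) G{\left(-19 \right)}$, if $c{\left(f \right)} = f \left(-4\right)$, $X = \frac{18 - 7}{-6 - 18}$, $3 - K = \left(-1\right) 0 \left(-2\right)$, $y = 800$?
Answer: $\frac{52921}{3} \approx 17640.0$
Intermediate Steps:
$K = 3$ ($K = 3 - \left(-1\right) 0 \left(-2\right) = 3 - 0 \left(-2\right) = 3 - 0 = 3 + 0 = 3$)
$G{\left(r \right)} = 3 - r$
$X = - \frac{11}{24}$ ($X = \frac{11}{-24} = 11 \left(- \frac{1}{24}\right) = - \frac{11}{24} \approx -0.45833$)
$c{\left(f \right)} = - 4 f$
$\left(y + c{\left(X \right)}\right) G{\left(-19 \right)} = \left(800 - - \frac{11}{6}\right) \left(3 - -19\right) = \left(800 + \frac{11}{6}\right) \left(3 + 19\right) = \frac{4811}{6} \cdot 22 = \frac{52921}{3}$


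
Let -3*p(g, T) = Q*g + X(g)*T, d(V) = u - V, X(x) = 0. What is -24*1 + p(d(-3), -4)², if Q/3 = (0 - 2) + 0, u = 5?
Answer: 232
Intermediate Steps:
d(V) = 5 - V
Q = -6 (Q = 3*((0 - 2) + 0) = 3*(-2 + 0) = 3*(-2) = -6)
p(g, T) = 2*g (p(g, T) = -(-6*g + 0*T)/3 = -(-6*g + 0)/3 = -(-2)*g = 2*g)
-24*1 + p(d(-3), -4)² = -24*1 + (2*(5 - 1*(-3)))² = -24 + (2*(5 + 3))² = -24 + (2*8)² = -24 + 16² = -24 + 256 = 232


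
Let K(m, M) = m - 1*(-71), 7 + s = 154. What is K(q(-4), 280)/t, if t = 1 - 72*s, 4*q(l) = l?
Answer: -70/10583 ≈ -0.0066144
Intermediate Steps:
s = 147 (s = -7 + 154 = 147)
q(l) = l/4
t = -10583 (t = 1 - 72*147 = 1 - 10584 = -10583)
K(m, M) = 71 + m (K(m, M) = m + 71 = 71 + m)
K(q(-4), 280)/t = (71 + (¼)*(-4))/(-10583) = (71 - 1)*(-1/10583) = 70*(-1/10583) = -70/10583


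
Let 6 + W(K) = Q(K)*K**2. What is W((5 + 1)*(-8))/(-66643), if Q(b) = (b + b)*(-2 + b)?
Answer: -11059194/66643 ≈ -165.95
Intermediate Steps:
Q(b) = 2*b*(-2 + b) (Q(b) = (2*b)*(-2 + b) = 2*b*(-2 + b))
W(K) = -6 + 2*K**3*(-2 + K) (W(K) = -6 + (2*K*(-2 + K))*K**2 = -6 + 2*K**3*(-2 + K))
W((5 + 1)*(-8))/(-66643) = (-6 + 2*((5 + 1)*(-8))**3*(-2 + (5 + 1)*(-8)))/(-66643) = (-6 + 2*(6*(-8))**3*(-2 + 6*(-8)))*(-1/66643) = (-6 + 2*(-48)**3*(-2 - 48))*(-1/66643) = (-6 + 2*(-110592)*(-50))*(-1/66643) = (-6 + 11059200)*(-1/66643) = 11059194*(-1/66643) = -11059194/66643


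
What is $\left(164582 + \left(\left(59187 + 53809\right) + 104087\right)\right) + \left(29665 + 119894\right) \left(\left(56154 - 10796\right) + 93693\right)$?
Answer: $20796710174$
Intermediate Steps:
$\left(164582 + \left(\left(59187 + 53809\right) + 104087\right)\right) + \left(29665 + 119894\right) \left(\left(56154 - 10796\right) + 93693\right) = \left(164582 + \left(112996 + 104087\right)\right) + 149559 \left(\left(56154 - 10796\right) + 93693\right) = \left(164582 + 217083\right) + 149559 \left(45358 + 93693\right) = 381665 + 149559 \cdot 139051 = 381665 + 20796328509 = 20796710174$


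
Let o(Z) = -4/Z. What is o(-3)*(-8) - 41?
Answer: -155/3 ≈ -51.667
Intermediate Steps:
o(-3)*(-8) - 41 = -4/(-3)*(-8) - 41 = -4*(-⅓)*(-8) - 41 = (4/3)*(-8) - 41 = -32/3 - 41 = -155/3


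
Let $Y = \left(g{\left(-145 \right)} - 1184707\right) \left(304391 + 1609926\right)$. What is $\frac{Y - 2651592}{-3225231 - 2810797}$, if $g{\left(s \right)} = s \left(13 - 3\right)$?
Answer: $\frac{2270683161361}{6036028} \approx 3.7619 \cdot 10^{5}$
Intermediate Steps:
$g{\left(s \right)} = 10 s$ ($g{\left(s \right)} = s 10 = 10 s$)
$Y = -2270680509769$ ($Y = \left(10 \left(-145\right) - 1184707\right) \left(304391 + 1609926\right) = \left(-1450 - 1184707\right) 1914317 = \left(-1186157\right) 1914317 = -2270680509769$)
$\frac{Y - 2651592}{-3225231 - 2810797} = \frac{-2270680509769 - 2651592}{-3225231 - 2810797} = - \frac{2270683161361}{-6036028} = \left(-2270683161361\right) \left(- \frac{1}{6036028}\right) = \frac{2270683161361}{6036028}$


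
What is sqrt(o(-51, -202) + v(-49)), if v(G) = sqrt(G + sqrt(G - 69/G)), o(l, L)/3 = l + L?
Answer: sqrt(-37191 + 7*sqrt(7)*sqrt(-343 + 2*I*sqrt(583)))/7 ≈ 0.12739 + 27.541*I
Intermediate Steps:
o(l, L) = 3*L + 3*l (o(l, L) = 3*(l + L) = 3*(L + l) = 3*L + 3*l)
sqrt(o(-51, -202) + v(-49)) = sqrt((3*(-202) + 3*(-51)) + sqrt(-49 + sqrt(-49 - 69/(-49)))) = sqrt((-606 - 153) + sqrt(-49 + sqrt(-49 - 69*(-1/49)))) = sqrt(-759 + sqrt(-49 + sqrt(-49 + 69/49))) = sqrt(-759 + sqrt(-49 + sqrt(-2332/49))) = sqrt(-759 + sqrt(-49 + 2*I*sqrt(583)/7))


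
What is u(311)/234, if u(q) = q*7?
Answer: 2177/234 ≈ 9.3034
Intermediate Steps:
u(q) = 7*q
u(311)/234 = (7*311)/234 = 2177*(1/234) = 2177/234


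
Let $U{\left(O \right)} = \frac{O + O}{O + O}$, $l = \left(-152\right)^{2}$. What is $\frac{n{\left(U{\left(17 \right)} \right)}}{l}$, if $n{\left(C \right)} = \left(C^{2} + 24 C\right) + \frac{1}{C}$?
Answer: $\frac{13}{11552} \approx 0.0011253$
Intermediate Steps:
$l = 23104$
$U{\left(O \right)} = 1$ ($U{\left(O \right)} = \frac{2 O}{2 O} = 2 O \frac{1}{2 O} = 1$)
$n{\left(C \right)} = \frac{1}{C} + C^{2} + 24 C$
$\frac{n{\left(U{\left(17 \right)} \right)}}{l} = \frac{1^{-1} \left(1 + 1^{2} \left(24 + 1\right)\right)}{23104} = 1 \left(1 + 1 \cdot 25\right) \frac{1}{23104} = 1 \left(1 + 25\right) \frac{1}{23104} = 1 \cdot 26 \cdot \frac{1}{23104} = 26 \cdot \frac{1}{23104} = \frac{13}{11552}$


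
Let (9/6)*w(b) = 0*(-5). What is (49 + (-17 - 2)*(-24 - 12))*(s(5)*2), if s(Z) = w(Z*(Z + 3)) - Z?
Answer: -7330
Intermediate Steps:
w(b) = 0 (w(b) = 2*(0*(-5))/3 = (⅔)*0 = 0)
s(Z) = -Z (s(Z) = 0 - Z = -Z)
(49 + (-17 - 2)*(-24 - 12))*(s(5)*2) = (49 + (-17 - 2)*(-24 - 12))*(-1*5*2) = (49 - 19*(-36))*(-5*2) = (49 + 684)*(-10) = 733*(-10) = -7330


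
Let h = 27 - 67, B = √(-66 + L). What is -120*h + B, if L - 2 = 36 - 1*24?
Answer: 4800 + 2*I*√13 ≈ 4800.0 + 7.2111*I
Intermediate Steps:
L = 14 (L = 2 + (36 - 1*24) = 2 + (36 - 24) = 2 + 12 = 14)
B = 2*I*√13 (B = √(-66 + 14) = √(-52) = 2*I*√13 ≈ 7.2111*I)
h = -40
-120*h + B = -120*(-40) + 2*I*√13 = 4800 + 2*I*√13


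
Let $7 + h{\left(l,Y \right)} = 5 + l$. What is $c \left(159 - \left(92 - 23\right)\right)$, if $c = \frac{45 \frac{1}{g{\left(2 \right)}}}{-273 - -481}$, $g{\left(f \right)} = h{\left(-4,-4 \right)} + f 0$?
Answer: $- \frac{675}{208} \approx -3.2452$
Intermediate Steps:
$h{\left(l,Y \right)} = -2 + l$ ($h{\left(l,Y \right)} = -7 + \left(5 + l\right) = -2 + l$)
$g{\left(f \right)} = -6$ ($g{\left(f \right)} = \left(-2 - 4\right) + f 0 = -6 + 0 = -6$)
$c = - \frac{15}{416}$ ($c = \frac{45 \frac{1}{-6}}{-273 - -481} = \frac{45 \left(- \frac{1}{6}\right)}{-273 + 481} = - \frac{15}{2 \cdot 208} = \left(- \frac{15}{2}\right) \frac{1}{208} = - \frac{15}{416} \approx -0.036058$)
$c \left(159 - \left(92 - 23\right)\right) = - \frac{15 \left(159 - \left(92 - 23\right)\right)}{416} = - \frac{15 \left(159 - 69\right)}{416} = \left(- \frac{15}{416}\right) 90 = - \frac{675}{208}$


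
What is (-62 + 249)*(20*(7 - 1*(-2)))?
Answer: 33660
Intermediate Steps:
(-62 + 249)*(20*(7 - 1*(-2))) = 187*(20*(7 + 2)) = 187*(20*9) = 187*180 = 33660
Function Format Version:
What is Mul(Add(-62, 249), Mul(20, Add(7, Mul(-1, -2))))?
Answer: 33660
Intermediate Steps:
Mul(Add(-62, 249), Mul(20, Add(7, Mul(-1, -2)))) = Mul(187, Mul(20, Add(7, 2))) = Mul(187, Mul(20, 9)) = Mul(187, 180) = 33660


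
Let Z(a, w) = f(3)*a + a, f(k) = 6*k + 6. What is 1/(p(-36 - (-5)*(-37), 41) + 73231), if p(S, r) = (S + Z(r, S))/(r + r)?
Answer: 41/3002873 ≈ 1.3654e-5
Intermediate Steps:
f(k) = 6 + 6*k
Z(a, w) = 25*a (Z(a, w) = (6 + 6*3)*a + a = (6 + 18)*a + a = 24*a + a = 25*a)
p(S, r) = (S + 25*r)/(2*r) (p(S, r) = (S + 25*r)/(r + r) = (S + 25*r)/((2*r)) = (S + 25*r)*(1/(2*r)) = (S + 25*r)/(2*r))
1/(p(-36 - (-5)*(-37), 41) + 73231) = 1/((1/2)*((-36 - (-5)*(-37)) + 25*41)/41 + 73231) = 1/((1/2)*(1/41)*((-36 - 1*185) + 1025) + 73231) = 1/((1/2)*(1/41)*((-36 - 185) + 1025) + 73231) = 1/((1/2)*(1/41)*(-221 + 1025) + 73231) = 1/((1/2)*(1/41)*804 + 73231) = 1/(402/41 + 73231) = 1/(3002873/41) = 41/3002873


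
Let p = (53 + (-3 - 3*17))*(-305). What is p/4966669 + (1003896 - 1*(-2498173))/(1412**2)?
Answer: 17394225630081/9902266518736 ≈ 1.7566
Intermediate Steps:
p = 305 (p = (53 + (-3 - 51))*(-305) = (53 - 54)*(-305) = -1*(-305) = 305)
p/4966669 + (1003896 - 1*(-2498173))/(1412**2) = 305/4966669 + (1003896 - 1*(-2498173))/(1412**2) = 305*(1/4966669) + (1003896 + 2498173)/1993744 = 305/4966669 + 3502069*(1/1993744) = 305/4966669 + 3502069/1993744 = 17394225630081/9902266518736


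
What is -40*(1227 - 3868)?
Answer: 105640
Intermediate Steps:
-40*(1227 - 3868) = -40*(-2641) = 105640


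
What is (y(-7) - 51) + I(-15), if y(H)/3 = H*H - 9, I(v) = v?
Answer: 54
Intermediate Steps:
y(H) = -27 + 3*H² (y(H) = 3*(H*H - 9) = 3*(H² - 9) = 3*(-9 + H²) = -27 + 3*H²)
(y(-7) - 51) + I(-15) = ((-27 + 3*(-7)²) - 51) - 15 = ((-27 + 3*49) - 51) - 15 = ((-27 + 147) - 51) - 15 = (120 - 51) - 15 = 69 - 15 = 54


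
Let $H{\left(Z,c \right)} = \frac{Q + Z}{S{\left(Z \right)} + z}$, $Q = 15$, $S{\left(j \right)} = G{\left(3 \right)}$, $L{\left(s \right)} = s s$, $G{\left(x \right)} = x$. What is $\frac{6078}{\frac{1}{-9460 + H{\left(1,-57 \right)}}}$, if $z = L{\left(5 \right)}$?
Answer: $- \frac{402460848}{7} \approx -5.7494 \cdot 10^{7}$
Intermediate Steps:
$L{\left(s \right)} = s^{2}$
$S{\left(j \right)} = 3$
$z = 25$ ($z = 5^{2} = 25$)
$H{\left(Z,c \right)} = \frac{15}{28} + \frac{Z}{28}$ ($H{\left(Z,c \right)} = \frac{15 + Z}{3 + 25} = \frac{15 + Z}{28} = \left(15 + Z\right) \frac{1}{28} = \frac{15}{28} + \frac{Z}{28}$)
$\frac{6078}{\frac{1}{-9460 + H{\left(1,-57 \right)}}} = \frac{6078}{\frac{1}{-9460 + \left(\frac{15}{28} + \frac{1}{28} \cdot 1\right)}} = \frac{6078}{\frac{1}{-9460 + \left(\frac{15}{28} + \frac{1}{28}\right)}} = \frac{6078}{\frac{1}{-9460 + \frac{4}{7}}} = \frac{6078}{\frac{1}{- \frac{66216}{7}}} = \frac{6078}{- \frac{7}{66216}} = 6078 \left(- \frac{66216}{7}\right) = - \frac{402460848}{7}$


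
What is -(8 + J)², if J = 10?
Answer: -324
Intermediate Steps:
-(8 + J)² = -(8 + 10)² = -1*18² = -1*324 = -324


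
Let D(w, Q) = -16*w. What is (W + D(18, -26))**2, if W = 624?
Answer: 112896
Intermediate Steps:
(W + D(18, -26))**2 = (624 - 16*18)**2 = (624 - 288)**2 = 336**2 = 112896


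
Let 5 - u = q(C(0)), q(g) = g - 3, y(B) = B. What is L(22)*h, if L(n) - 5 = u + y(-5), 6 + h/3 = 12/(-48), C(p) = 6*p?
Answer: -150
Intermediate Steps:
h = -75/4 (h = -18 + 3*(12/(-48)) = -18 + 3*(12*(-1/48)) = -18 + 3*(-¼) = -18 - ¾ = -75/4 ≈ -18.750)
q(g) = -3 + g
u = 8 (u = 5 - (-3 + 6*0) = 5 - (-3 + 0) = 5 - 1*(-3) = 5 + 3 = 8)
L(n) = 8 (L(n) = 5 + (8 - 5) = 5 + 3 = 8)
L(22)*h = 8*(-75/4) = -150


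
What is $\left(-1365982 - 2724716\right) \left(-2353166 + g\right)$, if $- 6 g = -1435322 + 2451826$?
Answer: $10319126596500$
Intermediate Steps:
$g = - \frac{508252}{3}$ ($g = - \frac{-1435322 + 2451826}{6} = \left(- \frac{1}{6}\right) 1016504 = - \frac{508252}{3} \approx -1.6942 \cdot 10^{5}$)
$\left(-1365982 - 2724716\right) \left(-2353166 + g\right) = \left(-1365982 - 2724716\right) \left(-2353166 - \frac{508252}{3}\right) = \left(-4090698\right) \left(- \frac{7567750}{3}\right) = 10319126596500$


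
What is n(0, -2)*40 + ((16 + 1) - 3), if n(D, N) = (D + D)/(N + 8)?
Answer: 14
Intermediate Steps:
n(D, N) = 2*D/(8 + N) (n(D, N) = (2*D)/(8 + N) = 2*D/(8 + N))
n(0, -2)*40 + ((16 + 1) - 3) = (2*0/(8 - 2))*40 + ((16 + 1) - 3) = (2*0/6)*40 + (17 - 3) = (2*0*(⅙))*40 + 14 = 0*40 + 14 = 0 + 14 = 14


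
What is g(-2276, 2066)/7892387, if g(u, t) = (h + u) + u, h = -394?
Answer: -4946/7892387 ≈ -0.00062668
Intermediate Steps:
g(u, t) = -394 + 2*u (g(u, t) = (-394 + u) + u = -394 + 2*u)
g(-2276, 2066)/7892387 = (-394 + 2*(-2276))/7892387 = (-394 - 4552)*(1/7892387) = -4946*1/7892387 = -4946/7892387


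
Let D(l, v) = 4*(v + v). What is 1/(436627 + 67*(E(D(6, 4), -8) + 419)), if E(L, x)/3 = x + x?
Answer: 1/461484 ≈ 2.1669e-6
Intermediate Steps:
D(l, v) = 8*v (D(l, v) = 4*(2*v) = 8*v)
E(L, x) = 6*x (E(L, x) = 3*(x + x) = 3*(2*x) = 6*x)
1/(436627 + 67*(E(D(6, 4), -8) + 419)) = 1/(436627 + 67*(6*(-8) + 419)) = 1/(436627 + 67*(-48 + 419)) = 1/(436627 + 67*371) = 1/(436627 + 24857) = 1/461484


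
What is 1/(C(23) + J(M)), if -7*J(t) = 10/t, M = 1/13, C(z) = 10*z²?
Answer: 7/36900 ≈ 0.00018970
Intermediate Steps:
M = 1/13 ≈ 0.076923
J(t) = -10/(7*t)
1/(C(23) + J(M)) = 1/(10*23² - 10/(7*1/13)) = 1/(10*529 - 10/7*13) = 1/(5290 - 130/7) = 1/(36900/7) = 7/36900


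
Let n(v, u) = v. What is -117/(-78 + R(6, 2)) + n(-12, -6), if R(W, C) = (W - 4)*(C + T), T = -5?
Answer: -297/28 ≈ -10.607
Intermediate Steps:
R(W, C) = (-5 + C)*(-4 + W) (R(W, C) = (W - 4)*(C - 5) = (-4 + W)*(-5 + C) = (-5 + C)*(-4 + W))
-117/(-78 + R(6, 2)) + n(-12, -6) = -117/(-78 + (20 - 5*6 - 4*2 + 2*6)) - 12 = -117/(-78 + (20 - 30 - 8 + 12)) - 12 = -117/(-78 - 6) - 12 = -117/(-84) - 12 = -117*(-1/84) - 12 = 39/28 - 12 = -297/28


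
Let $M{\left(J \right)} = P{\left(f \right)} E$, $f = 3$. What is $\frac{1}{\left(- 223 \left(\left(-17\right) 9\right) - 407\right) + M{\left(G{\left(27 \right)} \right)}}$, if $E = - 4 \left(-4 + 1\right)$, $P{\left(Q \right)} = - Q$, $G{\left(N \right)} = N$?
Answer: $\frac{1}{33676} \approx 2.9695 \cdot 10^{-5}$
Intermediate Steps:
$E = 12$ ($E = \left(-4\right) \left(-3\right) = 12$)
$M{\left(J \right)} = -36$ ($M{\left(J \right)} = \left(-1\right) 3 \cdot 12 = \left(-3\right) 12 = -36$)
$\frac{1}{\left(- 223 \left(\left(-17\right) 9\right) - 407\right) + M{\left(G{\left(27 \right)} \right)}} = \frac{1}{\left(- 223 \left(\left(-17\right) 9\right) - 407\right) - 36} = \frac{1}{\left(\left(-223\right) \left(-153\right) - 407\right) - 36} = \frac{1}{\left(34119 - 407\right) - 36} = \frac{1}{33712 - 36} = \frac{1}{33676}$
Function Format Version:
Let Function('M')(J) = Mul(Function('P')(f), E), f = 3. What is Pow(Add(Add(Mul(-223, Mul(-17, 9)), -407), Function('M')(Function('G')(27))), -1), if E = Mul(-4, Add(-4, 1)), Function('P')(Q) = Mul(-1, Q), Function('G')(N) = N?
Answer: Rational(1, 33676) ≈ 2.9695e-5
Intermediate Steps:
E = 12 (E = Mul(-4, -3) = 12)
Function('M')(J) = -36 (Function('M')(J) = Mul(Mul(-1, 3), 12) = Mul(-3, 12) = -36)
Pow(Add(Add(Mul(-223, Mul(-17, 9)), -407), Function('M')(Function('G')(27))), -1) = Pow(Add(Add(Mul(-223, Mul(-17, 9)), -407), -36), -1) = Pow(Add(Add(Mul(-223, -153), -407), -36), -1) = Pow(Add(Add(34119, -407), -36), -1) = Pow(Add(33712, -36), -1) = Pow(33676, -1) = Rational(1, 33676)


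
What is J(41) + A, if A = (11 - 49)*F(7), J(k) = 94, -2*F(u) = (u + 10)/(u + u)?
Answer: 1639/14 ≈ 117.07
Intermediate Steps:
F(u) = -(10 + u)/(4*u) (F(u) = -(u + 10)/(2*(u + u)) = -(10 + u)/(2*(2*u)) = -(10 + u)*1/(2*u)/2 = -(10 + u)/(4*u))
A = 323/14 (A = (11 - 49)*((¼)*(-10 - 1*7)/7) = -19*(-10 - 7)/(2*7) = -19*(-17)/(2*7) = -38*(-17/28) = 323/14 ≈ 23.071)
J(41) + A = 94 + 323/14 = 1639/14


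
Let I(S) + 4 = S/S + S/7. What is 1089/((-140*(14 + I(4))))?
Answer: -121/180 ≈ -0.67222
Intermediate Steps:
I(S) = -3 + S/7 (I(S) = -4 + (S/S + S/7) = -4 + (1 + S*(1/7)) = -4 + (1 + S/7) = -3 + S/7)
1089/((-140*(14 + I(4)))) = 1089/((-140*(14 + (-3 + (1/7)*4)))) = 1089/((-140*(14 + (-3 + 4/7)))) = 1089/((-140*(14 - 17/7))) = 1089/((-140*81/7)) = 1089/(-1620) = 1089*(-1/1620) = -121/180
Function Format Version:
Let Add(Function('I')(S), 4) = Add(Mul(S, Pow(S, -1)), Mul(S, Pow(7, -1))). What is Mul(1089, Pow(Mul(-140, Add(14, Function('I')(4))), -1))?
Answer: Rational(-121, 180) ≈ -0.67222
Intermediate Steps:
Function('I')(S) = Add(-3, Mul(Rational(1, 7), S)) (Function('I')(S) = Add(-4, Add(Mul(S, Pow(S, -1)), Mul(S, Pow(7, -1)))) = Add(-4, Add(1, Mul(S, Rational(1, 7)))) = Add(-4, Add(1, Mul(Rational(1, 7), S))) = Add(-3, Mul(Rational(1, 7), S)))
Mul(1089, Pow(Mul(-140, Add(14, Function('I')(4))), -1)) = Mul(1089, Pow(Mul(-140, Add(14, Add(-3, Mul(Rational(1, 7), 4)))), -1)) = Mul(1089, Pow(Mul(-140, Add(14, Add(-3, Rational(4, 7)))), -1)) = Mul(1089, Pow(Mul(-140, Add(14, Rational(-17, 7))), -1)) = Mul(1089, Pow(Mul(-140, Rational(81, 7)), -1)) = Mul(1089, Pow(-1620, -1)) = Mul(1089, Rational(-1, 1620)) = Rational(-121, 180)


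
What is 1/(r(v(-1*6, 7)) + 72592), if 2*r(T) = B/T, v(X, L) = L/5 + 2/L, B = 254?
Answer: 59/4287373 ≈ 1.3761e-5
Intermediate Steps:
v(X, L) = 2/L + L/5 (v(X, L) = L*(⅕) + 2/L = L/5 + 2/L = 2/L + L/5)
r(T) = 127/T (r(T) = (254/T)/2 = 127/T)
1/(r(v(-1*6, 7)) + 72592) = 1/(127/(2/7 + (⅕)*7) + 72592) = 1/(127/(2*(⅐) + 7/5) + 72592) = 1/(127/(2/7 + 7/5) + 72592) = 1/(127/(59/35) + 72592) = 1/(127*(35/59) + 72592) = 1/(4445/59 + 72592) = 1/(4287373/59) = 59/4287373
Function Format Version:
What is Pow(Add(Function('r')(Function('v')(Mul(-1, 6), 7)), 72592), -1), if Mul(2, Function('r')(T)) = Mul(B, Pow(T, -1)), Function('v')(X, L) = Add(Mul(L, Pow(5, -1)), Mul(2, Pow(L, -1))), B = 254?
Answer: Rational(59, 4287373) ≈ 1.3761e-5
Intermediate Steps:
Function('v')(X, L) = Add(Mul(2, Pow(L, -1)), Mul(Rational(1, 5), L)) (Function('v')(X, L) = Add(Mul(L, Rational(1, 5)), Mul(2, Pow(L, -1))) = Add(Mul(Rational(1, 5), L), Mul(2, Pow(L, -1))) = Add(Mul(2, Pow(L, -1)), Mul(Rational(1, 5), L)))
Function('r')(T) = Mul(127, Pow(T, -1)) (Function('r')(T) = Mul(Rational(1, 2), Mul(254, Pow(T, -1))) = Mul(127, Pow(T, -1)))
Pow(Add(Function('r')(Function('v')(Mul(-1, 6), 7)), 72592), -1) = Pow(Add(Mul(127, Pow(Add(Mul(2, Pow(7, -1)), Mul(Rational(1, 5), 7)), -1)), 72592), -1) = Pow(Add(Mul(127, Pow(Add(Mul(2, Rational(1, 7)), Rational(7, 5)), -1)), 72592), -1) = Pow(Add(Mul(127, Pow(Add(Rational(2, 7), Rational(7, 5)), -1)), 72592), -1) = Pow(Add(Mul(127, Pow(Rational(59, 35), -1)), 72592), -1) = Pow(Add(Mul(127, Rational(35, 59)), 72592), -1) = Pow(Add(Rational(4445, 59), 72592), -1) = Pow(Rational(4287373, 59), -1) = Rational(59, 4287373)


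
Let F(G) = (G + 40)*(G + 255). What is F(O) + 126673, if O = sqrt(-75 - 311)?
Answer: 136487 + 295*I*sqrt(386) ≈ 1.3649e+5 + 5795.8*I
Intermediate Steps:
O = I*sqrt(386) (O = sqrt(-386) = I*sqrt(386) ≈ 19.647*I)
F(G) = (40 + G)*(255 + G)
F(O) + 126673 = (10200 + (I*sqrt(386))**2 + 295*(I*sqrt(386))) + 126673 = (10200 - 386 + 295*I*sqrt(386)) + 126673 = (9814 + 295*I*sqrt(386)) + 126673 = 136487 + 295*I*sqrt(386)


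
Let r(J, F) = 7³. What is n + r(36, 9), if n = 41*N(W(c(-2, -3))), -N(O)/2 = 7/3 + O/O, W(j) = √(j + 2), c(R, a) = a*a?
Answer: 209/3 ≈ 69.667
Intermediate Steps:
c(R, a) = a²
W(j) = √(2 + j)
N(O) = -20/3 (N(O) = -2*(7/3 + O/O) = -2*(7*(⅓) + 1) = -2*(7/3 + 1) = -2*10/3 = -20/3)
r(J, F) = 343
n = -820/3 (n = 41*(-20/3) = -820/3 ≈ -273.33)
n + r(36, 9) = -820/3 + 343 = 209/3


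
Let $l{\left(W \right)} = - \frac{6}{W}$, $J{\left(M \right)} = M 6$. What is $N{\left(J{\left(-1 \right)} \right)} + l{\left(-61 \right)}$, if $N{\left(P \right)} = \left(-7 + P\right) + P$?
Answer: $- \frac{1153}{61} \approx -18.902$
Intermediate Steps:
$J{\left(M \right)} = 6 M$
$N{\left(P \right)} = -7 + 2 P$
$N{\left(J{\left(-1 \right)} \right)} + l{\left(-61 \right)} = \left(-7 + 2 \cdot 6 \left(-1\right)\right) - \frac{6}{-61} = \left(-7 + 2 \left(-6\right)\right) - - \frac{6}{61} = \left(-7 - 12\right) + \frac{6}{61} = -19 + \frac{6}{61} = - \frac{1153}{61}$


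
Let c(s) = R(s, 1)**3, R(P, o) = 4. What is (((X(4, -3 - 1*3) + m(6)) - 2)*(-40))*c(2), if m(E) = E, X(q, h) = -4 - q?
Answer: 10240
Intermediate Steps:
c(s) = 64 (c(s) = 4**3 = 64)
(((X(4, -3 - 1*3) + m(6)) - 2)*(-40))*c(2) = ((((-4 - 1*4) + 6) - 2)*(-40))*64 = ((((-4 - 4) + 6) - 2)*(-40))*64 = (((-8 + 6) - 2)*(-40))*64 = ((-2 - 2)*(-40))*64 = -4*(-40)*64 = 160*64 = 10240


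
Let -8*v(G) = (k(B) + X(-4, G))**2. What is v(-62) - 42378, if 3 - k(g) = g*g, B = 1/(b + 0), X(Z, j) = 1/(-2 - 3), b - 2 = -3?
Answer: -8475681/200 ≈ -42378.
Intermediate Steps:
b = -1 (b = 2 - 3 = -1)
X(Z, j) = -1/5 (X(Z, j) = 1/(-5) = -1/5)
B = -1 (B = 1/(-1 + 0) = 1/(-1) = -1)
k(g) = 3 - g**2 (k(g) = 3 - g*g = 3 - g**2)
v(G) = -81/200 (v(G) = -((3 - 1*(-1)**2) - 1/5)**2/8 = -((3 - 1*1) - 1/5)**2/8 = -((3 - 1) - 1/5)**2/8 = -(2 - 1/5)**2/8 = -(9/5)**2/8 = -1/8*81/25 = -81/200)
v(-62) - 42378 = -81/200 - 42378 = -8475681/200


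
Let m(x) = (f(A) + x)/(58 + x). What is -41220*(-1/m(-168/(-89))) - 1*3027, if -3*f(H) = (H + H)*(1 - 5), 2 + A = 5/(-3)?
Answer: -49911351/158 ≈ -3.1589e+5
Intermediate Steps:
A = -11/3 (A = -2 + 5/(-3) = -2 + 5*(-1/3) = -2 - 5/3 = -11/3 ≈ -3.6667)
f(H) = 8*H/3 (f(H) = -(H + H)*(1 - 5)/3 = -2*H*(-4)/3 = -(-8)*H/3 = 8*H/3)
m(x) = (-88/9 + x)/(58 + x) (m(x) = ((8/3)*(-11/3) + x)/(58 + x) = (-88/9 + x)/(58 + x))
-41220*(-1/m(-168/(-89))) - 1*3027 = -41220*(-(58 - 168/(-89))/(-88/9 - 168/(-89))) - 1*3027 = -41220*(-(58 - 168*(-1/89))/(-88/9 - 168*(-1/89))) - 3027 = -41220*(-(58 + 168/89)/(-88/9 + 168/89)) - 3027 = -41220/((-(-6320)/(5330/89*801))) - 3027 = -41220/((-89*(-6320)/(5330*801))) - 3027 = -41220/((-1*(-632/4797))) - 3027 = -41220/632/4797 - 3027 = -41220*4797/632 - 3027 = -49433085/158 - 3027 = -49911351/158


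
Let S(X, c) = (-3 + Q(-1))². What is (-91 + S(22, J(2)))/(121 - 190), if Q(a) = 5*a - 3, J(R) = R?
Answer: -10/23 ≈ -0.43478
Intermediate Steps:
Q(a) = -3 + 5*a
S(X, c) = 121 (S(X, c) = (-3 + (-3 + 5*(-1)))² = (-3 + (-3 - 5))² = (-3 - 8)² = (-11)² = 121)
(-91 + S(22, J(2)))/(121 - 190) = (-91 + 121)/(121 - 190) = 30/(-69) = 30*(-1/69) = -10/23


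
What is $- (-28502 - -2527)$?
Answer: $25975$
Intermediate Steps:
$- (-28502 - -2527) = - (-28502 + 2527) = \left(-1\right) \left(-25975\right) = 25975$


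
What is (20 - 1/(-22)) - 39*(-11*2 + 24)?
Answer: -1275/22 ≈ -57.955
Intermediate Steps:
(20 - 1/(-22)) - 39*(-11*2 + 24) = (20 - 1*(-1/22)) - 39*(-22 + 24) = (20 + 1/22) - 39*2 = 441/22 - 78 = -1275/22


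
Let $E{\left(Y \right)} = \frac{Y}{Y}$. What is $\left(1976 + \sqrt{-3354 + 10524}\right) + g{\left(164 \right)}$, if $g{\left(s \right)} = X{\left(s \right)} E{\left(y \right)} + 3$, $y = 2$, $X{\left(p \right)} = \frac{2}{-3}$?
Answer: $\frac{5935}{3} + \sqrt{7170} \approx 2063.0$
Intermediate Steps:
$X{\left(p \right)} = - \frac{2}{3}$ ($X{\left(p \right)} = 2 \left(- \frac{1}{3}\right) = - \frac{2}{3}$)
$E{\left(Y \right)} = 1$
$g{\left(s \right)} = \frac{7}{3}$ ($g{\left(s \right)} = \left(- \frac{2}{3}\right) 1 + 3 = - \frac{2}{3} + 3 = \frac{7}{3}$)
$\left(1976 + \sqrt{-3354 + 10524}\right) + g{\left(164 \right)} = \left(1976 + \sqrt{-3354 + 10524}\right) + \frac{7}{3} = \left(1976 + \sqrt{7170}\right) + \frac{7}{3} = \frac{5935}{3} + \sqrt{7170}$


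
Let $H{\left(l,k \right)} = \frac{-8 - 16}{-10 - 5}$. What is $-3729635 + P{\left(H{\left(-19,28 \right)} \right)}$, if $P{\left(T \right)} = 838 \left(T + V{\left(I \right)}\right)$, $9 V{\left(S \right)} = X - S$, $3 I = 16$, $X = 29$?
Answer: $- \frac{503022227}{135} \approx -3.7261 \cdot 10^{6}$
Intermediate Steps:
$I = \frac{16}{3}$ ($I = \frac{1}{3} \cdot 16 = \frac{16}{3} \approx 5.3333$)
$H{\left(l,k \right)} = \frac{8}{5}$ ($H{\left(l,k \right)} = - \frac{24}{-15} = \left(-24\right) \left(- \frac{1}{15}\right) = \frac{8}{5}$)
$V{\left(S \right)} = \frac{29}{9} - \frac{S}{9}$ ($V{\left(S \right)} = \frac{29 - S}{9} = \frac{29}{9} - \frac{S}{9}$)
$P{\left(T \right)} = \frac{59498}{27} + 838 T$ ($P{\left(T \right)} = 838 \left(T + \left(\frac{29}{9} - \frac{16}{27}\right)\right) = 838 \left(T + \frac{71}{27}\right) = 838 \left(\frac{71}{27} + T\right) = \frac{59498}{27} + 838 T$)
$-3729635 + P{\left(H{\left(-19,28 \right)} \right)} = -3729635 + \left(\frac{59498}{27} + 838 \cdot \frac{8}{5}\right) = -3729635 + \left(\frac{59498}{27} + \frac{6704}{5}\right) = -3729635 + \frac{478498}{135} = - \frac{503022227}{135}$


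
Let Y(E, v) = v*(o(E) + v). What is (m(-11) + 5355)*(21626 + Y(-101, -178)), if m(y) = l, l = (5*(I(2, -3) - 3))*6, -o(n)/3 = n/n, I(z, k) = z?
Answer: 286719300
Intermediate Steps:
o(n) = -3 (o(n) = -3*n/n = -3*1 = -3)
l = -30 (l = (5*(2 - 3))*6 = (5*(-1))*6 = -5*6 = -30)
m(y) = -30
Y(E, v) = v*(-3 + v)
(m(-11) + 5355)*(21626 + Y(-101, -178)) = (-30 + 5355)*(21626 - 178*(-3 - 178)) = 5325*(21626 - 178*(-181)) = 5325*(21626 + 32218) = 5325*53844 = 286719300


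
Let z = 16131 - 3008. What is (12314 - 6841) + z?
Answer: 18596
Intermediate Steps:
z = 13123
(12314 - 6841) + z = (12314 - 6841) + 13123 = 5473 + 13123 = 18596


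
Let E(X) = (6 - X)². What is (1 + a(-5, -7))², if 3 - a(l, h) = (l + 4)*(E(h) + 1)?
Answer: 30276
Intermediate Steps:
a(l, h) = 3 - (1 + (-6 + h)²)*(4 + l) (a(l, h) = 3 - (l + 4)*((-6 + h)² + 1) = 3 - (4 + l)*(1 + (-6 + h)²) = 3 - (1 + (-6 + h)²)*(4 + l))
(1 + a(-5, -7))² = (1 + (-1 - 1*(-5) - 4*(-6 - 7)² - 1*(-5)*(-6 - 7)²))² = (1 + (-1 + 5 - 4*(-13)² - 1*(-5)*(-13)²))² = (1 + (-1 + 5 - 4*169 - 1*(-5)*169))² = (1 + (-1 + 5 - 676 + 845))² = (1 + 173)² = 174² = 30276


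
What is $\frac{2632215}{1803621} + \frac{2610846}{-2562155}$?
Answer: $\frac{678388716653}{1540385521085} \approx 0.4404$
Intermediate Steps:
$\frac{2632215}{1803621} + \frac{2610846}{-2562155} = 2632215 \cdot \frac{1}{1803621} + 2610846 \left(- \frac{1}{2562155}\right) = \frac{877405}{601207} - \frac{2610846}{2562155} = \frac{678388716653}{1540385521085}$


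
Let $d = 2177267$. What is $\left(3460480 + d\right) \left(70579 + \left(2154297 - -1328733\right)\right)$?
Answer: $20034348478923$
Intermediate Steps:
$\left(3460480 + d\right) \left(70579 + \left(2154297 - -1328733\right)\right) = \left(3460480 + 2177267\right) \left(70579 + \left(2154297 - -1328733\right)\right) = 5637747 \left(70579 + \left(2154297 + 1328733\right)\right) = 5637747 \left(70579 + 3483030\right) = 5637747 \cdot 3553609 = 20034348478923$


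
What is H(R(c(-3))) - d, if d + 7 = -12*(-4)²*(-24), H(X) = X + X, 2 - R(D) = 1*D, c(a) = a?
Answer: -4591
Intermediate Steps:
R(D) = 2 - D
H(X) = 2*X
d = 4601 (d = -7 - 12*(-4)²*(-24) = -7 - 12*16*(-24) = -7 - 192*(-24) = -7 + 4608 = 4601)
H(R(c(-3))) - d = 2*(2 - 1*(-3)) - 1*4601 = 2*(2 + 3) - 4601 = 2*5 - 4601 = 10 - 4601 = -4591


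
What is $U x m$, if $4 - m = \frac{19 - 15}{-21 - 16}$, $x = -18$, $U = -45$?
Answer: $\frac{123120}{37} \approx 3327.6$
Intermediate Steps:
$m = \frac{152}{37}$ ($m = 4 - \frac{19 - 15}{-21 - 16} = 4 - \frac{4}{-37} = 4 - 4 \left(- \frac{1}{37}\right) = 4 - - \frac{4}{37} = 4 + \frac{4}{37} = \frac{152}{37} \approx 4.1081$)
$U x m = \left(-45\right) \left(-18\right) \frac{152}{37} = 810 \cdot \frac{152}{37} = \frac{123120}{37}$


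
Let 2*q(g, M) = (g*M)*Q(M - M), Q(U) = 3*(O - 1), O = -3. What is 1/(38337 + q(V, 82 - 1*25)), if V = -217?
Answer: 1/112551 ≈ 8.8849e-6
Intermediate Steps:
Q(U) = -12 (Q(U) = 3*(-3 - 1) = 3*(-4) = -12)
q(g, M) = -6*M*g (q(g, M) = ((g*M)*(-12))/2 = ((M*g)*(-12))/2 = (-12*M*g)/2 = -6*M*g)
1/(38337 + q(V, 82 - 1*25)) = 1/(38337 - 6*(82 - 1*25)*(-217)) = 1/(38337 - 6*(82 - 25)*(-217)) = 1/(38337 - 6*57*(-217)) = 1/(38337 + 74214) = 1/112551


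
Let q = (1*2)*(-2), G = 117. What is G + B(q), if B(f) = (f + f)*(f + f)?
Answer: 181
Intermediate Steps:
q = -4 (q = 2*(-2) = -4)
B(f) = 4*f² (B(f) = (2*f)*(2*f) = 4*f²)
G + B(q) = 117 + 4*(-4)² = 117 + 4*16 = 117 + 64 = 181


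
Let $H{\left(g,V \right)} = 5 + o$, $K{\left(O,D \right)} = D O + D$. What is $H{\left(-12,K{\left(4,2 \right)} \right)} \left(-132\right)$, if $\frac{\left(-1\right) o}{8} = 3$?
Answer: $2508$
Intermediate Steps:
$o = -24$ ($o = \left(-8\right) 3 = -24$)
$K{\left(O,D \right)} = D + D O$
$H{\left(g,V \right)} = -19$ ($H{\left(g,V \right)} = 5 - 24 = -19$)
$H{\left(-12,K{\left(4,2 \right)} \right)} \left(-132\right) = \left(-19\right) \left(-132\right) = 2508$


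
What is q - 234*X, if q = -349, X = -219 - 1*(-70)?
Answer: 34517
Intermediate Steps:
X = -149 (X = -219 + 70 = -149)
q - 234*X = -349 - 234*(-149) = -349 + 34866 = 34517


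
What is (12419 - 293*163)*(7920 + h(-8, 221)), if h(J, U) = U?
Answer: -287702940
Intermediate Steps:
(12419 - 293*163)*(7920 + h(-8, 221)) = (12419 - 293*163)*(7920 + 221) = (12419 - 47759)*8141 = -35340*8141 = -287702940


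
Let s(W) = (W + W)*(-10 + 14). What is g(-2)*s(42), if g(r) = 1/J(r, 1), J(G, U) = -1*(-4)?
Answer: 84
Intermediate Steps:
J(G, U) = 4
g(r) = 1/4
s(W) = 8*W (s(W) = (2*W)*4 = 8*W)
g(-2)*s(42) = (8*42)/4 = (1/4)*336 = 84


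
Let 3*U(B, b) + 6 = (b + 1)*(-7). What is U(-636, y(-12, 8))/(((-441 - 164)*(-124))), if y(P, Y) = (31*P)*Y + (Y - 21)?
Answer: 697/7502 ≈ 0.092909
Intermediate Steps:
y(P, Y) = -21 + Y + 31*P*Y (y(P, Y) = 31*P*Y + (-21 + Y) = -21 + Y + 31*P*Y)
U(B, b) = -13/3 - 7*b/3 (U(B, b) = -2 + ((b + 1)*(-7))/3 = -2 + ((1 + b)*(-7))/3 = -2 + (-7 - 7*b)/3 = -2 + (-7/3 - 7*b/3) = -13/3 - 7*b/3)
U(-636, y(-12, 8))/(((-441 - 164)*(-124))) = (-13/3 - 7*(-21 + 8 + 31*(-12)*8)/3)/(((-441 - 164)*(-124))) = (-13/3 - 7*(-21 + 8 - 2976)/3)/((-605*(-124))) = (-13/3 - 7/3*(-2989))/75020 = (-13/3 + 20923/3)*(1/75020) = 6970*(1/75020) = 697/7502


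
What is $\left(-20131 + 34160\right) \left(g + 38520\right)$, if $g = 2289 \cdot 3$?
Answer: $636734223$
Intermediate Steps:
$g = 6867$
$\left(-20131 + 34160\right) \left(g + 38520\right) = \left(-20131 + 34160\right) \left(6867 + 38520\right) = 14029 \cdot 45387 = 636734223$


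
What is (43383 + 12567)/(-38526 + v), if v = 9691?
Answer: -11190/5767 ≈ -1.9403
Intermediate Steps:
(43383 + 12567)/(-38526 + v) = (43383 + 12567)/(-38526 + 9691) = 55950/(-28835) = 55950*(-1/28835) = -11190/5767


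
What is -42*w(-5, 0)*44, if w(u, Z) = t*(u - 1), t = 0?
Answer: 0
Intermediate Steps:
w(u, Z) = 0 (w(u, Z) = 0*(u - 1) = 0*(-1 + u) = 0)
-42*w(-5, 0)*44 = -42*0*44 = 0*44 = 0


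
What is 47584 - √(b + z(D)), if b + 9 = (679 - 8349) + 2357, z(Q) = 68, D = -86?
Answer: 47584 - I*√5254 ≈ 47584.0 - 72.484*I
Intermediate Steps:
b = -5322 (b = -9 + ((679 - 8349) + 2357) = -9 + (-7670 + 2357) = -9 - 5313 = -5322)
47584 - √(b + z(D)) = 47584 - √(-5322 + 68) = 47584 - √(-5254) = 47584 - I*√5254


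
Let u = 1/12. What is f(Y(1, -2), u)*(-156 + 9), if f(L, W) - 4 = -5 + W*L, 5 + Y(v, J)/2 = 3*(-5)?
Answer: 637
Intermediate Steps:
Y(v, J) = -40 (Y(v, J) = -10 + 2*(3*(-5)) = -10 + 2*(-15) = -10 - 30 = -40)
u = 1/12 ≈ 0.083333
f(L, W) = -1 + L*W (f(L, W) = 4 + (-5 + W*L) = 4 + (-5 + L*W) = -1 + L*W)
f(Y(1, -2), u)*(-156 + 9) = (-1 - 40*1/12)*(-156 + 9) = (-1 - 10/3)*(-147) = -13/3*(-147) = 637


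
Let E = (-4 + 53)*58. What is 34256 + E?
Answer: 37098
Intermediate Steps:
E = 2842 (E = 49*58 = 2842)
34256 + E = 34256 + 2842 = 37098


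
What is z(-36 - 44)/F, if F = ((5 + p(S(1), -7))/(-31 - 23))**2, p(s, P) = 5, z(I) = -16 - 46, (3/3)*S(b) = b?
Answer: -45198/25 ≈ -1807.9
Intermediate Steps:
S(b) = b
z(I) = -62
F = 25/729 (F = ((5 + 5)/(-31 - 23))**2 = (10/(-54))**2 = (10*(-1/54))**2 = (-5/27)**2 = 25/729 ≈ 0.034294)
z(-36 - 44)/F = -62/25/729 = -62*729/25 = -45198/25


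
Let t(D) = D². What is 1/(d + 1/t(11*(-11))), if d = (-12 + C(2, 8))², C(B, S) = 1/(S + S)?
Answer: 3748096/534118577 ≈ 0.0070173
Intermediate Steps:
C(B, S) = 1/(2*S)
d = 36481/256 (d = (-12 + (½)/8)² = (-12 + (½)*(⅛))² = (-12 + 1/16)² = (-191/16)² = 36481/256 ≈ 142.50)
1/(d + 1/t(11*(-11))) = 1/(36481/256 + 1/((11*(-11))²)) = 1/(36481/256 + 1/((-121)²)) = 1/(36481/256 + 1/14641) = 1/(534118577/3748096) = 3748096/534118577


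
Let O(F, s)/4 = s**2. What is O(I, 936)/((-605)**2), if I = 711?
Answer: 3504384/366025 ≈ 9.5742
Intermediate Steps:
O(F, s) = 4*s**2
O(I, 936)/((-605)**2) = (4*936**2)/((-605)**2) = (4*876096)/366025 = 3504384*(1/366025) = 3504384/366025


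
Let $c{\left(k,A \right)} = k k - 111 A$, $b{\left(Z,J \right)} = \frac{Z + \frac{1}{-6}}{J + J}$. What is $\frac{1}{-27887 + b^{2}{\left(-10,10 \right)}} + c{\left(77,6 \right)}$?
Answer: $\frac{2113458048377}{401569079} \approx 5263.0$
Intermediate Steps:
$b{\left(Z,J \right)} = \frac{- \frac{1}{6} + Z}{2 J}$ ($b{\left(Z,J \right)} = \frac{Z - \frac{1}{6}}{2 J} = \left(- \frac{1}{6} + Z\right) \frac{1}{2 J} = \frac{- \frac{1}{6} + Z}{2 J}$)
$c{\left(k,A \right)} = k^{2} - 111 A$
$\frac{1}{-27887 + b^{2}{\left(-10,10 \right)}} + c{\left(77,6 \right)} = \frac{1}{-27887 + \left(\frac{-1 + 6 \left(-10\right)}{12 \cdot 10}\right)^{2}} + \left(77^{2} - 666\right) = \frac{1}{-27887 + \left(\frac{1}{12} \cdot \frac{1}{10} \left(-1 - 60\right)\right)^{2}} + \left(5929 - 666\right) = \frac{1}{-27887 + \left(\frac{1}{12} \cdot \frac{1}{10} \left(-61\right)\right)^{2}} + 5263 = \frac{1}{-27887 + \left(- \frac{61}{120}\right)^{2}} + 5263 = \frac{1}{-27887 + \frac{3721}{14400}} + 5263 = \frac{1}{- \frac{401569079}{14400}} + 5263 = - \frac{14400}{401569079} + 5263 = \frac{2113458048377}{401569079}$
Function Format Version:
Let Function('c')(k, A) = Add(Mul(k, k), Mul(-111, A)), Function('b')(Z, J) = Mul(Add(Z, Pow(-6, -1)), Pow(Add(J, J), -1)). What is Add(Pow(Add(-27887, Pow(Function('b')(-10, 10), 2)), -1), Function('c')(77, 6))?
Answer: Rational(2113458048377, 401569079) ≈ 5263.0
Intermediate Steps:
Function('b')(Z, J) = Mul(Rational(1, 2), Pow(J, -1), Add(Rational(-1, 6), Z)) (Function('b')(Z, J) = Mul(Add(Z, Rational(-1, 6)), Pow(Mul(2, J), -1)) = Mul(Add(Rational(-1, 6), Z), Mul(Rational(1, 2), Pow(J, -1))) = Mul(Rational(1, 2), Pow(J, -1), Add(Rational(-1, 6), Z)))
Function('c')(k, A) = Add(Pow(k, 2), Mul(-111, A))
Add(Pow(Add(-27887, Pow(Function('b')(-10, 10), 2)), -1), Function('c')(77, 6)) = Add(Pow(Add(-27887, Pow(Mul(Rational(1, 12), Pow(10, -1), Add(-1, Mul(6, -10))), 2)), -1), Add(Pow(77, 2), Mul(-111, 6))) = Add(Pow(Add(-27887, Pow(Mul(Rational(1, 12), Rational(1, 10), Add(-1, -60)), 2)), -1), Add(5929, -666)) = Add(Pow(Add(-27887, Pow(Mul(Rational(1, 12), Rational(1, 10), -61), 2)), -1), 5263) = Add(Pow(Add(-27887, Pow(Rational(-61, 120), 2)), -1), 5263) = Add(Pow(Add(-27887, Rational(3721, 14400)), -1), 5263) = Add(Pow(Rational(-401569079, 14400), -1), 5263) = Add(Rational(-14400, 401569079), 5263) = Rational(2113458048377, 401569079)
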